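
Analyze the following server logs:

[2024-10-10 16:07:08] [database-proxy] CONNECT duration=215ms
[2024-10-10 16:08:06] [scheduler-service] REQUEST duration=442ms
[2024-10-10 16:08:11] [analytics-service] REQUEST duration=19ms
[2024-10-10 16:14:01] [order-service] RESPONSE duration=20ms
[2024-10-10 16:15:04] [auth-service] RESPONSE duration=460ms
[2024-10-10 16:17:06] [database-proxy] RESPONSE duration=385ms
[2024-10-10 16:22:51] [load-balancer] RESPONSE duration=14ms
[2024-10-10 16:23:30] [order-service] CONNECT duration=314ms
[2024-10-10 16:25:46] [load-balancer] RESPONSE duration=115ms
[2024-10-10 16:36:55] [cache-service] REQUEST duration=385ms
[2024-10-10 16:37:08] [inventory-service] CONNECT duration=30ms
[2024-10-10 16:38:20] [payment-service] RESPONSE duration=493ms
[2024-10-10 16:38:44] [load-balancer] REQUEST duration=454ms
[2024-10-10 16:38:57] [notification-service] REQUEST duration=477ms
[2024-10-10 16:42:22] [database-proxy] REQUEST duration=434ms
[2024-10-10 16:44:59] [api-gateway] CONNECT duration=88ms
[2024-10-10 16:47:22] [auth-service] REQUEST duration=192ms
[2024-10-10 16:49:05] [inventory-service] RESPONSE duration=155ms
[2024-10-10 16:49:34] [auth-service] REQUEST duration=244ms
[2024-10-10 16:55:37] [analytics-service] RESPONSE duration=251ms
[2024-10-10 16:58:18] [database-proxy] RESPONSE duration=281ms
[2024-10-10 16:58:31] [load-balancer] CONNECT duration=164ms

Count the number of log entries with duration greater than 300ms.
9

To count timeouts:

1. Threshold: 300ms
2. Extract duration from each log entry
3. Count entries where duration > 300
4. Timeout count: 9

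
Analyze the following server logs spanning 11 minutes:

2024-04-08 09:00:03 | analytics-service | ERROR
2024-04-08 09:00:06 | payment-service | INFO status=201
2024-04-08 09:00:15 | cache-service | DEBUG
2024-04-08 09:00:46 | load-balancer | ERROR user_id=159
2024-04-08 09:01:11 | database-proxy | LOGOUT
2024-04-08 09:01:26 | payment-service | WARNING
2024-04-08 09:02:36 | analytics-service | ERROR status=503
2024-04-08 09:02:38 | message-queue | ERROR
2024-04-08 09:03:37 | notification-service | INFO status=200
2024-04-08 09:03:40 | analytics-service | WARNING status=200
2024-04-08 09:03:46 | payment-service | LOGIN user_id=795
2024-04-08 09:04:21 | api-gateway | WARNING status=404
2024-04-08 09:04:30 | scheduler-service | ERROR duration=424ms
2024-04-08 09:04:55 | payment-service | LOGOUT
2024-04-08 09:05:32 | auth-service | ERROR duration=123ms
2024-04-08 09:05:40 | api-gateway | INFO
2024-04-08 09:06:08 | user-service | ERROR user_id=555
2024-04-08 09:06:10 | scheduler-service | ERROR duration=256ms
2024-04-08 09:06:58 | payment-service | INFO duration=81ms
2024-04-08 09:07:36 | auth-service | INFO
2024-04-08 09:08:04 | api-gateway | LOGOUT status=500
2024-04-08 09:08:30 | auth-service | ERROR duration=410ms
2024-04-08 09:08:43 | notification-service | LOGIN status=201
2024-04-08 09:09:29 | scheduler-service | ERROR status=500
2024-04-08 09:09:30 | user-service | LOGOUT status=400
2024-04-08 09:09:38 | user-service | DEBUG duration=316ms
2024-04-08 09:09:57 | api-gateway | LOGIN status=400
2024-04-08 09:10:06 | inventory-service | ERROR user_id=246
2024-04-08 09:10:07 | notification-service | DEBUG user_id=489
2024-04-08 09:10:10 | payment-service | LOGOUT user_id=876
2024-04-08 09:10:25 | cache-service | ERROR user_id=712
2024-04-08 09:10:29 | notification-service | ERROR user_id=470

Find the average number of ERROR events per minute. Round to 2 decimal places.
1.18

To calculate the rate:

1. Count total ERROR events: 13
2. Total time period: 11 minutes
3. Rate = 13 / 11 = 1.18 events per minute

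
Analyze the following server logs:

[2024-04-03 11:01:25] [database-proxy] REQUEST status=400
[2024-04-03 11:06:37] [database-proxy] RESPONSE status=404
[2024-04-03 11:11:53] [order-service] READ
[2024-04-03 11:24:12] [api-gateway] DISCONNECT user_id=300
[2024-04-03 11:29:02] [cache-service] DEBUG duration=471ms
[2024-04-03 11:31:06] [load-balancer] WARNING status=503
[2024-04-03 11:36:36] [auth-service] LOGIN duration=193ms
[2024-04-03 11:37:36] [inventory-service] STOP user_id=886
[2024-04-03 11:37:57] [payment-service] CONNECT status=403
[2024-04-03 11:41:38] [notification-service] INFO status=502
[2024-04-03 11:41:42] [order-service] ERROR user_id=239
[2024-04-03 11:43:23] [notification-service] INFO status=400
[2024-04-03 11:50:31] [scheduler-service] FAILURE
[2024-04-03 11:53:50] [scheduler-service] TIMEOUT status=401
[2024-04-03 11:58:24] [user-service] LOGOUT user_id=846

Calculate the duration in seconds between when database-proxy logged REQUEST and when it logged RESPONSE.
312

To find the time between events:

1. Locate the first REQUEST event for database-proxy: 2024-04-03 11:01:25
2. Locate the first RESPONSE event for database-proxy: 2024-04-03 11:06:37
3. Calculate the difference: 2024-04-03 11:06:37 - 2024-04-03 11:01:25 = 312 seconds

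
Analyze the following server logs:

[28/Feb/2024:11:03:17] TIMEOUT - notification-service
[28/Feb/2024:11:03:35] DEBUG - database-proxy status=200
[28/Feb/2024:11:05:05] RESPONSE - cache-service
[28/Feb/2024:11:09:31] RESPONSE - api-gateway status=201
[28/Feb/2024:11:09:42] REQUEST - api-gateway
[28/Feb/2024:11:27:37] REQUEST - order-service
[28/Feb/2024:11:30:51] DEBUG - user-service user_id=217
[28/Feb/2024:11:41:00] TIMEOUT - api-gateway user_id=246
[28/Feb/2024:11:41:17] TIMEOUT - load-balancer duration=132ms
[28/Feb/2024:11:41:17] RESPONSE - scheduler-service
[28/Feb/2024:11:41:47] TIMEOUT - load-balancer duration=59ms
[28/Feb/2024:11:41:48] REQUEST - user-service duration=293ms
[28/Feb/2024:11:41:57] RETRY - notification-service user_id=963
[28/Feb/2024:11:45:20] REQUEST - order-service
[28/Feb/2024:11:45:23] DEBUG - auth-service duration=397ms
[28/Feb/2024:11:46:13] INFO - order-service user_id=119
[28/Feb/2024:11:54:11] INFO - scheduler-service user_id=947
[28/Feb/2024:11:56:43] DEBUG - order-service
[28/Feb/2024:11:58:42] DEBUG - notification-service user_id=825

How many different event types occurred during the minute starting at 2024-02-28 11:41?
4

To count unique event types:

1. Filter events in the minute starting at 2024-02-28 11:41
2. Extract event types from matching entries
3. Count unique types: 4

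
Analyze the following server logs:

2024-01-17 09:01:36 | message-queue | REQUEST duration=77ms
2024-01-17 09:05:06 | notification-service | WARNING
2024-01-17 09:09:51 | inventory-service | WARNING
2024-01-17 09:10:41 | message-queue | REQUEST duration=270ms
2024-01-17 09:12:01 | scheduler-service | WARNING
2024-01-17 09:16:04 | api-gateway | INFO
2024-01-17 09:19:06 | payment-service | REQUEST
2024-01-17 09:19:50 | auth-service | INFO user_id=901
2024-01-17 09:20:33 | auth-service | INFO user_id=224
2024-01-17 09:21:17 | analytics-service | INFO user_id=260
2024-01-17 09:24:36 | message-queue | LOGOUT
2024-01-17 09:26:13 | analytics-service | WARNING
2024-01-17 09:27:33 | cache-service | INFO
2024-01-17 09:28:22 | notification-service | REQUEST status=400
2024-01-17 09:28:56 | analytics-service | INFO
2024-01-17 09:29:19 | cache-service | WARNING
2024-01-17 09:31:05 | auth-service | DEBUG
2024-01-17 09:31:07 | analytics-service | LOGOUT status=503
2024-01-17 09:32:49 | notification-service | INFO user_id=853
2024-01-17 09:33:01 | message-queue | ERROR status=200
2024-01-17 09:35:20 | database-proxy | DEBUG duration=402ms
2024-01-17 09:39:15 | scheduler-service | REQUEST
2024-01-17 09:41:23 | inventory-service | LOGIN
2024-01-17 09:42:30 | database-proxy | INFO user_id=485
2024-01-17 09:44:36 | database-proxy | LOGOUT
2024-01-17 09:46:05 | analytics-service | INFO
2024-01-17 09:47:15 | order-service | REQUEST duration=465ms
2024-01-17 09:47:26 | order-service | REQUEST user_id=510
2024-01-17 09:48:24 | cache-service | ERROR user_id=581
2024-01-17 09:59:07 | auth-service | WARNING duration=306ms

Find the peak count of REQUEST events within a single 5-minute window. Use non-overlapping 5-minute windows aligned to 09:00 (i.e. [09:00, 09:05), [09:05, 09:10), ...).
2

To find the burst window:

1. Divide the log period into non-overlapping 5-minute windows starting at 09:00
2. Count REQUEST events in each window
3. Find the window with maximum count
4. Maximum events in a window: 2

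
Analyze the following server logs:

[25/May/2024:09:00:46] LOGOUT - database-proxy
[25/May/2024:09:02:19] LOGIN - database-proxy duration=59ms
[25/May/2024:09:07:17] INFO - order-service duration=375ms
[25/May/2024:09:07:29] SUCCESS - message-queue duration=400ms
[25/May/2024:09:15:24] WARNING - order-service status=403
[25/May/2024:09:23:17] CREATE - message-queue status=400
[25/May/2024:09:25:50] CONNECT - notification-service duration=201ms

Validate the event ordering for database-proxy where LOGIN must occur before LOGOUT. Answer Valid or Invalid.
Invalid

To validate ordering:

1. Required order: LOGIN → LOGOUT
2. Rule: LOGIN must occur before LOGOUT
3. Check actual order of events for database-proxy
4. Result: Invalid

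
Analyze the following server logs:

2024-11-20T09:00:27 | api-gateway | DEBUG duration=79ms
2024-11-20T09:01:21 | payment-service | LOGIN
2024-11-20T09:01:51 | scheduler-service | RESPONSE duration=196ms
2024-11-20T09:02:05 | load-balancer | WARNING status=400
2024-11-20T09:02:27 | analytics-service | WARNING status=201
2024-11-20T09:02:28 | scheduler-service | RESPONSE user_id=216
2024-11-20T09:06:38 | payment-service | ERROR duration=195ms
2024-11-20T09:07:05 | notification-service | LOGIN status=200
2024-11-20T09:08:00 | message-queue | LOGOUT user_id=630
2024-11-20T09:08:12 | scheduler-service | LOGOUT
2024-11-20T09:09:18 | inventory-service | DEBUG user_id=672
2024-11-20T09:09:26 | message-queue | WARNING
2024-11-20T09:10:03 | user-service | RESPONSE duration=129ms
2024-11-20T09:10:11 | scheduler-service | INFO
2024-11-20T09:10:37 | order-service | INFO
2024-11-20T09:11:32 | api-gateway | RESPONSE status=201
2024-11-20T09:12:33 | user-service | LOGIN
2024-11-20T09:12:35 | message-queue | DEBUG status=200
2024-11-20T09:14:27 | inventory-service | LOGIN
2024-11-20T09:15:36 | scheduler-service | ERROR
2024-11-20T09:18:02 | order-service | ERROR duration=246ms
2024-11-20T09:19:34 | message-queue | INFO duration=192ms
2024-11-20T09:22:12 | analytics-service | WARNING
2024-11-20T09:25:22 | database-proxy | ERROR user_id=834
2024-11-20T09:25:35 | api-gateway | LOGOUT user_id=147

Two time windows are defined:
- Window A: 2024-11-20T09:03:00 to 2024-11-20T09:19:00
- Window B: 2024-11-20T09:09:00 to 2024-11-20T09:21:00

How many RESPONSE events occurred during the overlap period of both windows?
2

To find overlap events:

1. Window A: 2024-11-20T09:03:00 to 2024-11-20T09:19:00
2. Window B: 2024-11-20T09:09:00 to 2024-11-20T09:21:00
3. Overlap period: 2024-11-20T09:09:00 to 2024-11-20T09:19:00
4. Count RESPONSE events in overlap: 2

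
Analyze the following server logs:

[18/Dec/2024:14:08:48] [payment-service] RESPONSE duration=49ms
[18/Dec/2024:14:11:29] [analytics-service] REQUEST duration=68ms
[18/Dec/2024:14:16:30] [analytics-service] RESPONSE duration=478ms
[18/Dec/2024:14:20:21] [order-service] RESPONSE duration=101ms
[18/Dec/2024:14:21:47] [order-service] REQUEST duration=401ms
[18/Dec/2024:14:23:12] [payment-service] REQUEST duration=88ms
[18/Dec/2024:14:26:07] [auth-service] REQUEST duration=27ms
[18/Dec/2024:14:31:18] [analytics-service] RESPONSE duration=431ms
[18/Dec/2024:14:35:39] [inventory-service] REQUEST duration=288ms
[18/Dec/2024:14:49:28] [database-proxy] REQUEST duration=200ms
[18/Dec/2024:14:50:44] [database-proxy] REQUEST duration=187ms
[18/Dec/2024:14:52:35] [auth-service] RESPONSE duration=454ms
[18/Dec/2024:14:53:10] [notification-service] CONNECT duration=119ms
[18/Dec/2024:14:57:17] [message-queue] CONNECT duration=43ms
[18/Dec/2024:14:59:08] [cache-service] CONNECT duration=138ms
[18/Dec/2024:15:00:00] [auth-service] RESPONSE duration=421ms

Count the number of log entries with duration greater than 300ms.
5

To count timeouts:

1. Threshold: 300ms
2. Extract duration from each log entry
3. Count entries where duration > 300
4. Timeout count: 5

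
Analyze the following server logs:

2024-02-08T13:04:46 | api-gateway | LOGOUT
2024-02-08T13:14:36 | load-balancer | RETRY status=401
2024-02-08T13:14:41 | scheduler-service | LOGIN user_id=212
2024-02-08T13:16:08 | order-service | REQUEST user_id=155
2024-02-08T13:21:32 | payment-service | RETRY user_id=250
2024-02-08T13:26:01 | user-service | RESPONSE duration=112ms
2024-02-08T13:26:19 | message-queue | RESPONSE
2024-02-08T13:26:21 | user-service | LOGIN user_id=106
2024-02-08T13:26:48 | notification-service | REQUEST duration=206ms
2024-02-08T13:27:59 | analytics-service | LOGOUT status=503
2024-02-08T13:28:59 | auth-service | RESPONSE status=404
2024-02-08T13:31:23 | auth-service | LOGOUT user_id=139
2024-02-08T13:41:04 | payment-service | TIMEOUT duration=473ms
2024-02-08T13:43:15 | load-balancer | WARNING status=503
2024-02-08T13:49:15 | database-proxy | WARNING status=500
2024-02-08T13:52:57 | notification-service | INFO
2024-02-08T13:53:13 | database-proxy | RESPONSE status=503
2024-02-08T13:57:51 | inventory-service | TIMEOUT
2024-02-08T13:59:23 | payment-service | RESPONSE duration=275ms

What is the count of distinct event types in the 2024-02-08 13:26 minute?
3

To count unique event types:

1. Filter events in the minute starting at 2024-02-08 13:26
2. Extract event types from matching entries
3. Count unique types: 3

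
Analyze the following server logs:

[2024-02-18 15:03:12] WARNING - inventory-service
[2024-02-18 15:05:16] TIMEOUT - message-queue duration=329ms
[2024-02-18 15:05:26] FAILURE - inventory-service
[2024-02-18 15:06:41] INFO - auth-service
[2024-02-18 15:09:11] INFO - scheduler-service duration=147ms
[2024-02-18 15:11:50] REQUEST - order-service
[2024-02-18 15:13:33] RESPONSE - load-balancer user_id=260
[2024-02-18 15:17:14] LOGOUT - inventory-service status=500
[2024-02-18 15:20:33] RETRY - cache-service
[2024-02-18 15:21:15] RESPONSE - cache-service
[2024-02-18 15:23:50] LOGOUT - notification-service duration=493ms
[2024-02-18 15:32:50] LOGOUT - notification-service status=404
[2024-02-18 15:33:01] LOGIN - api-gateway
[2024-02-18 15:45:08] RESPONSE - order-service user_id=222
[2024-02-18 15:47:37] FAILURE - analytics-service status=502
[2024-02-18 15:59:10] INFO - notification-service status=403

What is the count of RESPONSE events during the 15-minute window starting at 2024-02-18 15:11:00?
2

To count events in the time window:

1. Window boundaries: 2024-02-18 15:11:00 to 2024-02-18 15:26:00
2. Filter for RESPONSE events within this window
3. Count matching events: 2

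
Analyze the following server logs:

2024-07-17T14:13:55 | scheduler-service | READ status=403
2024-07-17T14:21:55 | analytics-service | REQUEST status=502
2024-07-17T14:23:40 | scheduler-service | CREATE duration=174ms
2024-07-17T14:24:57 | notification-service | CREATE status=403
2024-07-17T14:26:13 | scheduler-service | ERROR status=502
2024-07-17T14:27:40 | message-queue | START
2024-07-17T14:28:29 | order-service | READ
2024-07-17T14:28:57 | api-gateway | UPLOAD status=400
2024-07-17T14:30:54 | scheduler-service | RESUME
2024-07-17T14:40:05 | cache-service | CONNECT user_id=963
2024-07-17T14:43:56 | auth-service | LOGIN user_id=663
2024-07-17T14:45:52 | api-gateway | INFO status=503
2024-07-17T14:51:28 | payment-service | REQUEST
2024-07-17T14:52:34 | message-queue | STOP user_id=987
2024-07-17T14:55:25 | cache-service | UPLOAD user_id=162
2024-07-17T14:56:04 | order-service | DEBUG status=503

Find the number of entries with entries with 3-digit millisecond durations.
1

To find matching entries:

1. Pattern to match: entries with 3-digit millisecond durations
2. Scan each log entry for the pattern
3. Count matches: 1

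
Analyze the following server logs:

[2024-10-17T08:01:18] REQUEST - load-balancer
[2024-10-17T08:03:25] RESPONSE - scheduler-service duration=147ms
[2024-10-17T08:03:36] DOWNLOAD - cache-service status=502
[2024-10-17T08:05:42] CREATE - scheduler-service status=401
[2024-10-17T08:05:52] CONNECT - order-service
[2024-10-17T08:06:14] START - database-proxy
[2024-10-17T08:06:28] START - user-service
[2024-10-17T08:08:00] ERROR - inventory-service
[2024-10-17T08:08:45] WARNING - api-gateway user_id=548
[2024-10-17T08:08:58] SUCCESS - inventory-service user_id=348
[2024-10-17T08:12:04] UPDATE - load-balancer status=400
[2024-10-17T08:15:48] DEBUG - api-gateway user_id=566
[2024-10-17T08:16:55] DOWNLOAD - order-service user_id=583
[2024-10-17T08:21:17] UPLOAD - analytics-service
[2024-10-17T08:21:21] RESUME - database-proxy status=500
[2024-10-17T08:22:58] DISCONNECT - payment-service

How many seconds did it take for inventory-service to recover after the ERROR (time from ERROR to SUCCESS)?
58

To calculate recovery time:

1. Find ERROR event for inventory-service: 2024-10-17T08:08:00
2. Find next SUCCESS event for inventory-service: 2024-10-17T08:08:58
3. Recovery time: 2024-10-17T08:08:58 - 2024-10-17T08:08:00 = 58 seconds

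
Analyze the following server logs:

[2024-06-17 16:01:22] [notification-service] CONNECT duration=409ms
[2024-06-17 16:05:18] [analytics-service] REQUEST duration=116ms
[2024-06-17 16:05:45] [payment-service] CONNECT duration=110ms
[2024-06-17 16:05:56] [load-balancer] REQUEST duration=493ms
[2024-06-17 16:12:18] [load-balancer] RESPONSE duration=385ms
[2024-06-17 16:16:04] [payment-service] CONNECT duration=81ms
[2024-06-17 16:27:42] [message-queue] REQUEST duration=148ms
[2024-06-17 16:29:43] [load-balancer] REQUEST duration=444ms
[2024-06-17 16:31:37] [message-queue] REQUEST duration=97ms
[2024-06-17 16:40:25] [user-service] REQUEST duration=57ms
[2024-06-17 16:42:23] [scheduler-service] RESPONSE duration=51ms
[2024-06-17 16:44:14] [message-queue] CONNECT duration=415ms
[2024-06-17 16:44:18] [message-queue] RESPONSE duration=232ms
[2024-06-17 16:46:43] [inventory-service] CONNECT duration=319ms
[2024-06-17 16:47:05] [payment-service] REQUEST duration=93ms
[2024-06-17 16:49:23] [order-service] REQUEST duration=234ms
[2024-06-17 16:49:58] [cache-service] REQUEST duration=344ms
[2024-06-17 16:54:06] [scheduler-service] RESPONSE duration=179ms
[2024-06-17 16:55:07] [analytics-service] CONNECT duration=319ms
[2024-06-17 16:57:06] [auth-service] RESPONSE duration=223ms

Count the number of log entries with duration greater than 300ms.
8

To count timeouts:

1. Threshold: 300ms
2. Extract duration from each log entry
3. Count entries where duration > 300
4. Timeout count: 8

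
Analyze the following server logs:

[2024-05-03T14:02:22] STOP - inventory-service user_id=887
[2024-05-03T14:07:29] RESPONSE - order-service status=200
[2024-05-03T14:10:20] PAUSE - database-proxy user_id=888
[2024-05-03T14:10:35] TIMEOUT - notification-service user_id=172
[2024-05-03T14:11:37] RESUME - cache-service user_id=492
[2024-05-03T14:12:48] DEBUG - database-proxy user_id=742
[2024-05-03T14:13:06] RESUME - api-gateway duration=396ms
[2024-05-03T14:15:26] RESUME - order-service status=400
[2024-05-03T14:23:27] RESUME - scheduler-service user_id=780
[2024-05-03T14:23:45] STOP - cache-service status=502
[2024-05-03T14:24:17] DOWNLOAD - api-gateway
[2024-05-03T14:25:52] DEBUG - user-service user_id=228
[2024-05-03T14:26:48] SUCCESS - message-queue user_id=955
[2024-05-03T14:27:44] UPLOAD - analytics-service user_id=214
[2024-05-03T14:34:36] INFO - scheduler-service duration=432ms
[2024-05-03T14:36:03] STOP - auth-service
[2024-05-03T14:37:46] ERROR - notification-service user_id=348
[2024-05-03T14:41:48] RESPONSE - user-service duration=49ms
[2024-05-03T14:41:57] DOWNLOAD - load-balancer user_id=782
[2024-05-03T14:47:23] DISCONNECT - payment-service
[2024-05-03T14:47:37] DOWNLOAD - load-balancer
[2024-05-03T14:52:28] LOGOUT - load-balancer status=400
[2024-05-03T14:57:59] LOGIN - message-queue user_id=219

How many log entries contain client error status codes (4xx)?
2

To find matching entries:

1. Pattern to match: client error status codes (4xx)
2. Scan each log entry for the pattern
3. Count matches: 2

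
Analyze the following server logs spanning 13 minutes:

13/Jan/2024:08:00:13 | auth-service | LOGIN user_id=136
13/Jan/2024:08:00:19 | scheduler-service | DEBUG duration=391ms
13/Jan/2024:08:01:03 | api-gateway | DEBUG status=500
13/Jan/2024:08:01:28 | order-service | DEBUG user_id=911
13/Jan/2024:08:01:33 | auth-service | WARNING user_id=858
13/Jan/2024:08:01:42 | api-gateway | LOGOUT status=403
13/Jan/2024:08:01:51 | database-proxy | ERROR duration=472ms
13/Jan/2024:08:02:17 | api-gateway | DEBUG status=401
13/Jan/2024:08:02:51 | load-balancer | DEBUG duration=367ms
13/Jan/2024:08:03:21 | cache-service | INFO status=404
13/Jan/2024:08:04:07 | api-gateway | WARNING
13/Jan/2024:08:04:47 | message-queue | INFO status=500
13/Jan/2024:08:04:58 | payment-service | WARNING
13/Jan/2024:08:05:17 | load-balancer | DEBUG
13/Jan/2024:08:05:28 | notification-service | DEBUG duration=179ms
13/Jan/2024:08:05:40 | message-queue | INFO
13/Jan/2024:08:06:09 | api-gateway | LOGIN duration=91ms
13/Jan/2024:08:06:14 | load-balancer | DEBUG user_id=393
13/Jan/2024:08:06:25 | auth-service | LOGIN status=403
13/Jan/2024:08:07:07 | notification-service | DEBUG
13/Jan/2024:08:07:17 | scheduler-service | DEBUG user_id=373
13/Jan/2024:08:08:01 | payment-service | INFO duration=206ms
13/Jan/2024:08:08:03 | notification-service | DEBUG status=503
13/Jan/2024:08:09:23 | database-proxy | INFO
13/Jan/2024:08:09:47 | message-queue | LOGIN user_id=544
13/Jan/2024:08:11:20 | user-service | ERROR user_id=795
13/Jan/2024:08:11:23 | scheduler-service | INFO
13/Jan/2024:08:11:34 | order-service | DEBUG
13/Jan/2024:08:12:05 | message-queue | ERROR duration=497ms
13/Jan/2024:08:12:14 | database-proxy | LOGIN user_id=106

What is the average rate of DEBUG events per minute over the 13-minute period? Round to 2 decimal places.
0.92

To calculate the rate:

1. Count total DEBUG events: 12
2. Total time period: 13 minutes
3. Rate = 12 / 13 = 0.92 events per minute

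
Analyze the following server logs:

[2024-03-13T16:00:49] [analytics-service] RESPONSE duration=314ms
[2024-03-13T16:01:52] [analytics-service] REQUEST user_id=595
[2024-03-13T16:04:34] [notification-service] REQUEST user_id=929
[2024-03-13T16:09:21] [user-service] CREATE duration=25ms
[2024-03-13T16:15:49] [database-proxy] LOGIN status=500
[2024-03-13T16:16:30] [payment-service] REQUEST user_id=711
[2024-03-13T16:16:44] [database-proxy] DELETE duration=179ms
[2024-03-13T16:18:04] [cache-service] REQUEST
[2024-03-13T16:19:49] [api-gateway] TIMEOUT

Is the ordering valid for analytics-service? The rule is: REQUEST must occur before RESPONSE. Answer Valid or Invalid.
Invalid

To validate ordering:

1. Required order: REQUEST → RESPONSE
2. Rule: REQUEST must occur before RESPONSE
3. Check actual order of events for analytics-service
4. Result: Invalid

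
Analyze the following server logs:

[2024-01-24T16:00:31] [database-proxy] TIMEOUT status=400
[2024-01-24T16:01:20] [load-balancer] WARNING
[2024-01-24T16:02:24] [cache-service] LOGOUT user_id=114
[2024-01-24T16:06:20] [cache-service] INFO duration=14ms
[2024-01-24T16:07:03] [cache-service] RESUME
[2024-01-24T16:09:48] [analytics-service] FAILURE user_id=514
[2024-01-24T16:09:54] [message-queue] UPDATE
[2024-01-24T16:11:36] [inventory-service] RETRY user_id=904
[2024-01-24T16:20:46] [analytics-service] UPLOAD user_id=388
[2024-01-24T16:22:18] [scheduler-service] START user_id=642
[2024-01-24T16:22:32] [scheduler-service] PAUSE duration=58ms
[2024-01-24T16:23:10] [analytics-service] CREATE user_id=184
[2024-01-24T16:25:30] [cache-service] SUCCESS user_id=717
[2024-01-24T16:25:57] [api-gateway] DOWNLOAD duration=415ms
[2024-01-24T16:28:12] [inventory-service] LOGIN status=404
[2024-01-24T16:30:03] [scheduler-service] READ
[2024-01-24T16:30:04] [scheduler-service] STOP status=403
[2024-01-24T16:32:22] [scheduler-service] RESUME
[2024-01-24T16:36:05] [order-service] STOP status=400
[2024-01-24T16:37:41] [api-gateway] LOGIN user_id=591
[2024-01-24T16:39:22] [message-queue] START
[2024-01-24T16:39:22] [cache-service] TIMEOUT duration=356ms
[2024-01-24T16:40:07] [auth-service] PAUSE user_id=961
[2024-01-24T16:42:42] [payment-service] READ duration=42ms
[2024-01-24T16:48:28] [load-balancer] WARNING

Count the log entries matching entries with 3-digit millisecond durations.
2

To find matching entries:

1. Pattern to match: entries with 3-digit millisecond durations
2. Scan each log entry for the pattern
3. Count matches: 2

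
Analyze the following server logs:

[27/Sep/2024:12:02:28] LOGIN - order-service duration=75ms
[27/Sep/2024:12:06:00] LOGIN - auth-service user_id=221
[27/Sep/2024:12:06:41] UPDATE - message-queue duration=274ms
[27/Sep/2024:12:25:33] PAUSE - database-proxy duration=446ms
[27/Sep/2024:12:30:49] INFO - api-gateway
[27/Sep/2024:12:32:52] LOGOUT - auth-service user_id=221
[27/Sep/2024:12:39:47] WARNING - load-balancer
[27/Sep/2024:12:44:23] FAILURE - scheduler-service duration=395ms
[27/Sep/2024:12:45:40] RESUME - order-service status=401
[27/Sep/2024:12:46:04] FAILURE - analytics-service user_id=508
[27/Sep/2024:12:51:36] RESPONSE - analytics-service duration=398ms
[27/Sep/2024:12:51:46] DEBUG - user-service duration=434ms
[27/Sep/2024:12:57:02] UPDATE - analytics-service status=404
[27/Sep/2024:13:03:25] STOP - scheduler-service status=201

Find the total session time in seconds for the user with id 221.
1612

To calculate session duration:

1. Find LOGIN event for user_id=221: 27/Sep/2024:12:06:00
2. Find LOGOUT event for user_id=221: 27/Sep/2024:12:32:52
3. Session duration: 27/Sep/2024:12:32:52 - 27/Sep/2024:12:06:00 = 1612 seconds (26 minutes)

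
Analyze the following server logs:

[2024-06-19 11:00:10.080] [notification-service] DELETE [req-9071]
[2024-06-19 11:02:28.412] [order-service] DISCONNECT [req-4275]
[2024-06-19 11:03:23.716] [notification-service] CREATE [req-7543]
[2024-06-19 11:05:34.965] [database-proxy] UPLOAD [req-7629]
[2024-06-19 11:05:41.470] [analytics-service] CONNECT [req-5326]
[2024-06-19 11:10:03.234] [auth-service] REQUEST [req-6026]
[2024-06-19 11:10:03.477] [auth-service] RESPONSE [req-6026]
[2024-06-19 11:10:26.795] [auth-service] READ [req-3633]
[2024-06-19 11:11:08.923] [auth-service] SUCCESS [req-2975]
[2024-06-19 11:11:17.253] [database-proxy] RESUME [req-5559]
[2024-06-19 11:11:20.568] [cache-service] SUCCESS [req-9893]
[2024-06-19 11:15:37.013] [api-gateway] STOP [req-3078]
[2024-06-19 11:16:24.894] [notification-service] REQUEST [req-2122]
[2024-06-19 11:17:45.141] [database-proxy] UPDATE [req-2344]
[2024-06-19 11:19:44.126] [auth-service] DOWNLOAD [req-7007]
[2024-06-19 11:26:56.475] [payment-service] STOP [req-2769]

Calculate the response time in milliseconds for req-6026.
243

To calculate latency:

1. Find REQUEST with id req-6026: 2024-06-19 11:10:03.234
2. Find RESPONSE with id req-6026: 2024-06-19 11:10:03.477
3. Latency: 2024-06-19 11:10:03.477 - 2024-06-19 11:10:03.234 = 243ms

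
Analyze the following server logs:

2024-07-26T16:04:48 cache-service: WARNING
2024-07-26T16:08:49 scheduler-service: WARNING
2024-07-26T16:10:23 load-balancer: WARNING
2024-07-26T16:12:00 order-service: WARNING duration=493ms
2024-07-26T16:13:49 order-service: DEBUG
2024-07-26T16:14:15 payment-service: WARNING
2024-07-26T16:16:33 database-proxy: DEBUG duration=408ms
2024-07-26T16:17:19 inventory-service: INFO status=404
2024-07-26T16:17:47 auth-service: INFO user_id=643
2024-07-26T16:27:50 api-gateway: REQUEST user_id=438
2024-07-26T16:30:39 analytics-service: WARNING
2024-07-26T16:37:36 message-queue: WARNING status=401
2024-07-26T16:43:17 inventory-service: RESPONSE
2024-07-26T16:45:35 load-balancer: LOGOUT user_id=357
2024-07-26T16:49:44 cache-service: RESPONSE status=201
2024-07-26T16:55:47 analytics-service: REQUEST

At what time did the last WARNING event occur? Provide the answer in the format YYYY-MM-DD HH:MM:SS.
2024-07-26 16:37:36

To find the last event:

1. Filter for all WARNING events
2. Sort by timestamp
3. Select the last one
4. Timestamp: 2024-07-26 16:37:36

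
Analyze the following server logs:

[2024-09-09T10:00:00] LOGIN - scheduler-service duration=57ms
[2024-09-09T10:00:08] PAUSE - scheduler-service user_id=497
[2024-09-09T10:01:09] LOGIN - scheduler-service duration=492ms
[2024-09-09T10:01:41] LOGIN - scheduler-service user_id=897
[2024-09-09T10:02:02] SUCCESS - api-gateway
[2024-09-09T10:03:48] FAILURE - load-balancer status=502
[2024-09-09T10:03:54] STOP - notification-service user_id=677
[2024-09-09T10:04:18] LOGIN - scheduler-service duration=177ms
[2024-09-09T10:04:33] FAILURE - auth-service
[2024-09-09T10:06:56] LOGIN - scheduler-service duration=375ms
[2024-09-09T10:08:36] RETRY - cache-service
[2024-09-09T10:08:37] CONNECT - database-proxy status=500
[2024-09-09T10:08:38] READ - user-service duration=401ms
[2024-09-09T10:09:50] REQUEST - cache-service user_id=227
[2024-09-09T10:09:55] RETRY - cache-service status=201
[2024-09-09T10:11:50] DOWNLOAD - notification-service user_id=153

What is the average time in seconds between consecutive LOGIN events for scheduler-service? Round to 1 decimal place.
104.0

To calculate average interval:

1. Find all LOGIN events for scheduler-service in order
2. Calculate time gaps between consecutive events
3. Compute mean of gaps: 416 / 4 = 104.0 seconds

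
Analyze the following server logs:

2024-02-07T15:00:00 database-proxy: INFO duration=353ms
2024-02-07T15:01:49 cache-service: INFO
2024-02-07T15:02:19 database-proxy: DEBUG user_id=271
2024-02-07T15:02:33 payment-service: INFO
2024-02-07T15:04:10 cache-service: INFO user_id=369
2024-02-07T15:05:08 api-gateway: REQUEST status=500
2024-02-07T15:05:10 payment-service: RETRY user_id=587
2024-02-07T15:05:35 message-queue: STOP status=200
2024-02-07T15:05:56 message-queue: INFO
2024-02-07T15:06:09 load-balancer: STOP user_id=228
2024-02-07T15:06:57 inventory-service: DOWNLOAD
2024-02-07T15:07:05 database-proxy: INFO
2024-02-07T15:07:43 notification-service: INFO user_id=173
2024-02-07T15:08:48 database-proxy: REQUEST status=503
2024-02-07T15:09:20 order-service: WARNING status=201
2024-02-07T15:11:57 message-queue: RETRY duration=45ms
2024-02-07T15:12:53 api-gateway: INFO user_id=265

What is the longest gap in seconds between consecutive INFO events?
310

To find the longest gap:

1. Extract all INFO events in chronological order
2. Calculate time differences between consecutive events
3. Find the maximum difference
4. Longest gap: 310 seconds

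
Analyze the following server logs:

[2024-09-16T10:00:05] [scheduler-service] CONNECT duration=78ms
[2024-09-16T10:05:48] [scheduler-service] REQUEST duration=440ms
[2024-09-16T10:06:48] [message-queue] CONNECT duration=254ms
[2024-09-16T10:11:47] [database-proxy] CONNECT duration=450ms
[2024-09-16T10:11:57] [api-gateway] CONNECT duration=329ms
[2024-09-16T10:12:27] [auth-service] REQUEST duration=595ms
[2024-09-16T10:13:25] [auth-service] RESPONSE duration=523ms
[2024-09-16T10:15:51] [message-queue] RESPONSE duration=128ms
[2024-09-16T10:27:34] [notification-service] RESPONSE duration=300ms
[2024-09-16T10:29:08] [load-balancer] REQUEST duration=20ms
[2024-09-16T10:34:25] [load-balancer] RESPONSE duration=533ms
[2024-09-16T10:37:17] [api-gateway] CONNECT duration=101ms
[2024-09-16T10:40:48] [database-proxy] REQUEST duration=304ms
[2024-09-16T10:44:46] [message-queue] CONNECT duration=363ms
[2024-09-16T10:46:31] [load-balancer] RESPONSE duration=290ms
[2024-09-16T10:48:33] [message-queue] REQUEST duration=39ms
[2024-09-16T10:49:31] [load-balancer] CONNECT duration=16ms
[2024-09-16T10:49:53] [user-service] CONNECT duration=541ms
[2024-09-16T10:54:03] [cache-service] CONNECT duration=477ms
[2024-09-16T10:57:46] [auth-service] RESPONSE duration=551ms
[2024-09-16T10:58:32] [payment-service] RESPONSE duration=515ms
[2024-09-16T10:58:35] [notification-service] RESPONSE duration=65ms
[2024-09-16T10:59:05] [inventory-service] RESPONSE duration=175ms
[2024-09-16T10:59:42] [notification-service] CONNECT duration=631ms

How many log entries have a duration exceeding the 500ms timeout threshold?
7

To count timeouts:

1. Threshold: 500ms
2. Extract duration from each log entry
3. Count entries where duration > 500
4. Timeout count: 7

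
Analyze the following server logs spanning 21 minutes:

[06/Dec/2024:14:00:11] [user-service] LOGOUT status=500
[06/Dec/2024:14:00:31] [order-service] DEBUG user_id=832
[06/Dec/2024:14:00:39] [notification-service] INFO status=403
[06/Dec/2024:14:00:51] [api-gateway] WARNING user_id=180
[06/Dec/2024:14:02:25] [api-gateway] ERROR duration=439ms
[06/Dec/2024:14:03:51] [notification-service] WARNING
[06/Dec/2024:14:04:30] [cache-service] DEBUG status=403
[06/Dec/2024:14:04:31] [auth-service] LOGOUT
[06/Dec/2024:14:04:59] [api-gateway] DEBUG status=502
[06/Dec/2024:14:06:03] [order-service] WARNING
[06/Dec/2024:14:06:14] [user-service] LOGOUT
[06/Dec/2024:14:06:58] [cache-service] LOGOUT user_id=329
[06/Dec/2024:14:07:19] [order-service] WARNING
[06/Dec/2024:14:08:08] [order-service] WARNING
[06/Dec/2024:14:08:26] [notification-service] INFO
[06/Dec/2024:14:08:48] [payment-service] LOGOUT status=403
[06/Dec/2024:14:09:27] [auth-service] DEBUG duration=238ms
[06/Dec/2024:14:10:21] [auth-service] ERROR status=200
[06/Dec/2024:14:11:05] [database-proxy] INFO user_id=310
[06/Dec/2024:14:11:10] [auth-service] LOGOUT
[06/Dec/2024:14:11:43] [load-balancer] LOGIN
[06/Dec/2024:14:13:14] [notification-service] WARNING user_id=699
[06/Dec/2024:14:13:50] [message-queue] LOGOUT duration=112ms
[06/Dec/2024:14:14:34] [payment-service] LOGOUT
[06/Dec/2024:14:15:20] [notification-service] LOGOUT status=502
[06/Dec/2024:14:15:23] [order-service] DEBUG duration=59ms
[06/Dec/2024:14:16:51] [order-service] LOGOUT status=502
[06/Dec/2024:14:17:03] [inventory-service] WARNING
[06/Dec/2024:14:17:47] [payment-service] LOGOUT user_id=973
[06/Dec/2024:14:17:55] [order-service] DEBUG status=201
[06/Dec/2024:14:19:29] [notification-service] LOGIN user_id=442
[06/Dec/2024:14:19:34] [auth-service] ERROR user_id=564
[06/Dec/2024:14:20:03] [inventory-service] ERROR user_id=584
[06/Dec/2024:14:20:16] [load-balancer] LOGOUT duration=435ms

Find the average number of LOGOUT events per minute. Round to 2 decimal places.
0.57

To calculate the rate:

1. Count total LOGOUT events: 12
2. Total time period: 21 minutes
3. Rate = 12 / 21 = 0.57 events per minute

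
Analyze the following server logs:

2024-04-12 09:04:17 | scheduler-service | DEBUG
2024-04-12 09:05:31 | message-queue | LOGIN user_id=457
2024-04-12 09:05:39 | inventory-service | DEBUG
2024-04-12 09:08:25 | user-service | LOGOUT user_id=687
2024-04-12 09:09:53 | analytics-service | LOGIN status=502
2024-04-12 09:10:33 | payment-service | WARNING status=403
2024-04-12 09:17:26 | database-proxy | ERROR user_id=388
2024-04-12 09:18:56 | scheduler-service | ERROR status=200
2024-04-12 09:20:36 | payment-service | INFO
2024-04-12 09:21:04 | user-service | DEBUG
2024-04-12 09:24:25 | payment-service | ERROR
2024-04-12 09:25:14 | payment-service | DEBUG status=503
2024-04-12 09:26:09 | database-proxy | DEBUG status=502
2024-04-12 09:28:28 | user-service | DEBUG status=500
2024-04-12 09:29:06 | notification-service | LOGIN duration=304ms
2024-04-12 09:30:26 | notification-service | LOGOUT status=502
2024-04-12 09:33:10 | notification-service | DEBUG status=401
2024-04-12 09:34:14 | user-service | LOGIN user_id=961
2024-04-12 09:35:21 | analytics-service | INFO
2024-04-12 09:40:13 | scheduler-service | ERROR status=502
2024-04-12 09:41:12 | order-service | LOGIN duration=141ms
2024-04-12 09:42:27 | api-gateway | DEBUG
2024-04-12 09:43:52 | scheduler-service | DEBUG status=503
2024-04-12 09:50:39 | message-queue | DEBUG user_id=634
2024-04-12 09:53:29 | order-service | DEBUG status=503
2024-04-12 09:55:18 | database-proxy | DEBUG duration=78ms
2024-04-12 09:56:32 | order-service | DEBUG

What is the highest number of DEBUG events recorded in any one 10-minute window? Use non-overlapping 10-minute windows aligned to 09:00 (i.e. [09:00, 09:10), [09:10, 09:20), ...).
4

To find the burst window:

1. Divide the log period into non-overlapping 10-minute windows starting at 09:00
2. Count DEBUG events in each window
3. Find the window with maximum count
4. Maximum events in a window: 4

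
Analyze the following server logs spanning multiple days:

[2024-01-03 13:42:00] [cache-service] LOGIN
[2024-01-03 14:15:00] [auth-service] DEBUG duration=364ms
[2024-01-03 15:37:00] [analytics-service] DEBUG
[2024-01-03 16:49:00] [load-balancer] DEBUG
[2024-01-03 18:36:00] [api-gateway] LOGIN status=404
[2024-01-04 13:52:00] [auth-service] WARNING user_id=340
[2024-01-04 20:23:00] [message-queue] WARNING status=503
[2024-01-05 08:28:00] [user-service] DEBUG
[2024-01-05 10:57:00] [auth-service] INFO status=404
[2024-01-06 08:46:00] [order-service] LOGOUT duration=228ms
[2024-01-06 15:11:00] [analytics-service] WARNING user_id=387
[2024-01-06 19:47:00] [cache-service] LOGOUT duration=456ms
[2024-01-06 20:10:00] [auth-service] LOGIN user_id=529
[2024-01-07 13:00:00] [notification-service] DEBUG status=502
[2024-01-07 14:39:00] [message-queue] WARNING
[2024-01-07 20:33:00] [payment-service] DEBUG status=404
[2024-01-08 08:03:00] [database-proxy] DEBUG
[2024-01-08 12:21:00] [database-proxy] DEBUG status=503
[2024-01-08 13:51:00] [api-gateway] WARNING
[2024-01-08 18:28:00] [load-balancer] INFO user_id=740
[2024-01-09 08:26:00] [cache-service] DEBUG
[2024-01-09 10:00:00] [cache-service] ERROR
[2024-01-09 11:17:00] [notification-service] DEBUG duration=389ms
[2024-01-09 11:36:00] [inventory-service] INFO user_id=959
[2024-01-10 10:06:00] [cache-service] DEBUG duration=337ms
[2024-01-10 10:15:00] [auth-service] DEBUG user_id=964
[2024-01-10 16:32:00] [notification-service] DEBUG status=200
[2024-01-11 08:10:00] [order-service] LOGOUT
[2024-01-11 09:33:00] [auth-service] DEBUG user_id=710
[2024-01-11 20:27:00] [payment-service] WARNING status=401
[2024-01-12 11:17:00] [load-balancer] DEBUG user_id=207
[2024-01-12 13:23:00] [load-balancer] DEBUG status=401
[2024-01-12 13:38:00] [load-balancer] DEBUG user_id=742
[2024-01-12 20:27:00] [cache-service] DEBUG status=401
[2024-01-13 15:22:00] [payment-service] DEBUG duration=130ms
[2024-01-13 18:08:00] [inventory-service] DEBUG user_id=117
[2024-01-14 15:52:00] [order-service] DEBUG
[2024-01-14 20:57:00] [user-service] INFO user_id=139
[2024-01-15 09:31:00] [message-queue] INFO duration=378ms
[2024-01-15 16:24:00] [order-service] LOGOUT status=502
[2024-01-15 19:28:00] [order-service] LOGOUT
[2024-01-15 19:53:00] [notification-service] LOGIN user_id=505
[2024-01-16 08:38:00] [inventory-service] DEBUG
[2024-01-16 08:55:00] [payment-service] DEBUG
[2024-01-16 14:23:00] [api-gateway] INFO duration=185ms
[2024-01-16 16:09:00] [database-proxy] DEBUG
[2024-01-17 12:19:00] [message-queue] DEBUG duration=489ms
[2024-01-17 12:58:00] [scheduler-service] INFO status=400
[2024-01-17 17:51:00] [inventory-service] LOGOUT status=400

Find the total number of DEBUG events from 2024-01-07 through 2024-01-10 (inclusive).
9

To filter by date range:

1. Date range: 2024-01-07 through 2024-01-10, both dates inclusive
2. Filter for DEBUG events whose date falls in this range
3. Count matching events: 9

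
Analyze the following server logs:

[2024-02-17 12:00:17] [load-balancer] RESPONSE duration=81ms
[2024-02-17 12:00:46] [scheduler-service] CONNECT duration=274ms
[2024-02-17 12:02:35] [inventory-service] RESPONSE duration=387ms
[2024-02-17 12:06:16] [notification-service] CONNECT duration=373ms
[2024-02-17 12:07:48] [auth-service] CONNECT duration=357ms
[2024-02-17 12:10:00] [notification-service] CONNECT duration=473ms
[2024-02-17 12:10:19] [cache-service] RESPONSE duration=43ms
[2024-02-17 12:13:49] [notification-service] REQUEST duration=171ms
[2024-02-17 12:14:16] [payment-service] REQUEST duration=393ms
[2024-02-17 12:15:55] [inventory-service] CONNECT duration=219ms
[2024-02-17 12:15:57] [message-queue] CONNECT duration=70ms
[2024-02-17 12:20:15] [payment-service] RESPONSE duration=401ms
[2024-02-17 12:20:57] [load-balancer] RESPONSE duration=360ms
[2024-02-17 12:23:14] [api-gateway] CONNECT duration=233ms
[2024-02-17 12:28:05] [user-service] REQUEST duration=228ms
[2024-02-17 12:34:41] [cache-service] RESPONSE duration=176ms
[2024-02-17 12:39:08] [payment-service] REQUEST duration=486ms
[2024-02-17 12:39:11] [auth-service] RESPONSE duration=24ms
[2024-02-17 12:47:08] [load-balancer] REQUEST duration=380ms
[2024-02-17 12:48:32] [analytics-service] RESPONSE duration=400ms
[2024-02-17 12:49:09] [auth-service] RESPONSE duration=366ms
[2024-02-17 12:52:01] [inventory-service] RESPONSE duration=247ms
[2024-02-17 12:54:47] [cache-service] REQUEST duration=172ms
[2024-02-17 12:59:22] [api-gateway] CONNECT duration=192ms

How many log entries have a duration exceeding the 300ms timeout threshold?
11

To count timeouts:

1. Threshold: 300ms
2. Extract duration from each log entry
3. Count entries where duration > 300
4. Timeout count: 11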